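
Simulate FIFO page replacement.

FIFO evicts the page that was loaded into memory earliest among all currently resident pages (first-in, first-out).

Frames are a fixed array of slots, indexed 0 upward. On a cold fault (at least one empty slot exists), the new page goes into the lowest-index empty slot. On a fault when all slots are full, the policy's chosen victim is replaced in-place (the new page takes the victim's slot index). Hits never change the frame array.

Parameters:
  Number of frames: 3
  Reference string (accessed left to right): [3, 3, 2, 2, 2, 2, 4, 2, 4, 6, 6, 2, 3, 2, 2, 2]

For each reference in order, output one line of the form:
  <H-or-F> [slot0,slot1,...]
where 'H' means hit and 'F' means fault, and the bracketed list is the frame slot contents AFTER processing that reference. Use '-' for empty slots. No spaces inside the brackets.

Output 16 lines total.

F [3,-,-]
H [3,-,-]
F [3,2,-]
H [3,2,-]
H [3,2,-]
H [3,2,-]
F [3,2,4]
H [3,2,4]
H [3,2,4]
F [6,2,4]
H [6,2,4]
H [6,2,4]
F [6,3,4]
F [6,3,2]
H [6,3,2]
H [6,3,2]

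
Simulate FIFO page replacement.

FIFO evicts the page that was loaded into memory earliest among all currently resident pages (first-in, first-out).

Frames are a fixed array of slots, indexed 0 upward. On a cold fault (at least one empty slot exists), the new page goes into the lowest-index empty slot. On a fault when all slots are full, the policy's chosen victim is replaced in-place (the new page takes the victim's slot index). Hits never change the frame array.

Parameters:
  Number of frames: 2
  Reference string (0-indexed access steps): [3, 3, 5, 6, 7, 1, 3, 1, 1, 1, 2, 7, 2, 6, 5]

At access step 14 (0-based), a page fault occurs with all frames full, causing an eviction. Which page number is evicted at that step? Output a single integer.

Answer: 7

Derivation:
Step 0: ref 3 -> FAULT, frames=[3,-]
Step 1: ref 3 -> HIT, frames=[3,-]
Step 2: ref 5 -> FAULT, frames=[3,5]
Step 3: ref 6 -> FAULT, evict 3, frames=[6,5]
Step 4: ref 7 -> FAULT, evict 5, frames=[6,7]
Step 5: ref 1 -> FAULT, evict 6, frames=[1,7]
Step 6: ref 3 -> FAULT, evict 7, frames=[1,3]
Step 7: ref 1 -> HIT, frames=[1,3]
Step 8: ref 1 -> HIT, frames=[1,3]
Step 9: ref 1 -> HIT, frames=[1,3]
Step 10: ref 2 -> FAULT, evict 1, frames=[2,3]
Step 11: ref 7 -> FAULT, evict 3, frames=[2,7]
Step 12: ref 2 -> HIT, frames=[2,7]
Step 13: ref 6 -> FAULT, evict 2, frames=[6,7]
Step 14: ref 5 -> FAULT, evict 7, frames=[6,5]
At step 14: evicted page 7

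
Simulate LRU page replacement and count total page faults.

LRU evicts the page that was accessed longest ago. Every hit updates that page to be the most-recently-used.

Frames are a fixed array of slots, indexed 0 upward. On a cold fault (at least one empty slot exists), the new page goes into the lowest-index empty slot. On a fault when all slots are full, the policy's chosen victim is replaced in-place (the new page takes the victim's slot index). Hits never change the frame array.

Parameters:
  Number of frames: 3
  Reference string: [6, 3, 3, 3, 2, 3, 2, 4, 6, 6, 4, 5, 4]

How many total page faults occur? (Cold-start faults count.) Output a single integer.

Step 0: ref 6 → FAULT, frames=[6,-,-]
Step 1: ref 3 → FAULT, frames=[6,3,-]
Step 2: ref 3 → HIT, frames=[6,3,-]
Step 3: ref 3 → HIT, frames=[6,3,-]
Step 4: ref 2 → FAULT, frames=[6,3,2]
Step 5: ref 3 → HIT, frames=[6,3,2]
Step 6: ref 2 → HIT, frames=[6,3,2]
Step 7: ref 4 → FAULT (evict 6), frames=[4,3,2]
Step 8: ref 6 → FAULT (evict 3), frames=[4,6,2]
Step 9: ref 6 → HIT, frames=[4,6,2]
Step 10: ref 4 → HIT, frames=[4,6,2]
Step 11: ref 5 → FAULT (evict 2), frames=[4,6,5]
Step 12: ref 4 → HIT, frames=[4,6,5]
Total faults: 6

Answer: 6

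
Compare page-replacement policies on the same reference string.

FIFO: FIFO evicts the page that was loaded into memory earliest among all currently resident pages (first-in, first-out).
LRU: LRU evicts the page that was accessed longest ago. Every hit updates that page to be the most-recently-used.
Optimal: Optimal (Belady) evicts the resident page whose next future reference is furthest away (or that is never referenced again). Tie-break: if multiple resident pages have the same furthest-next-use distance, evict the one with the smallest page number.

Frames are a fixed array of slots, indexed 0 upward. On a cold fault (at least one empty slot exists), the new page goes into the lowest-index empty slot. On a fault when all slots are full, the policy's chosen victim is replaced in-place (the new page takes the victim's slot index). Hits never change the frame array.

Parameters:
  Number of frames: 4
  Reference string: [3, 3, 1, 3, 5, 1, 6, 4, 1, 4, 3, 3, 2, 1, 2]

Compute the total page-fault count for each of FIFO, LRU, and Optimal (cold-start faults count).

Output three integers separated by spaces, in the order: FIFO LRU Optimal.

--- FIFO ---
  step 0: ref 3 -> FAULT, frames=[3,-,-,-] (faults so far: 1)
  step 1: ref 3 -> HIT, frames=[3,-,-,-] (faults so far: 1)
  step 2: ref 1 -> FAULT, frames=[3,1,-,-] (faults so far: 2)
  step 3: ref 3 -> HIT, frames=[3,1,-,-] (faults so far: 2)
  step 4: ref 5 -> FAULT, frames=[3,1,5,-] (faults so far: 3)
  step 5: ref 1 -> HIT, frames=[3,1,5,-] (faults so far: 3)
  step 6: ref 6 -> FAULT, frames=[3,1,5,6] (faults so far: 4)
  step 7: ref 4 -> FAULT, evict 3, frames=[4,1,5,6] (faults so far: 5)
  step 8: ref 1 -> HIT, frames=[4,1,5,6] (faults so far: 5)
  step 9: ref 4 -> HIT, frames=[4,1,5,6] (faults so far: 5)
  step 10: ref 3 -> FAULT, evict 1, frames=[4,3,5,6] (faults so far: 6)
  step 11: ref 3 -> HIT, frames=[4,3,5,6] (faults so far: 6)
  step 12: ref 2 -> FAULT, evict 5, frames=[4,3,2,6] (faults so far: 7)
  step 13: ref 1 -> FAULT, evict 6, frames=[4,3,2,1] (faults so far: 8)
  step 14: ref 2 -> HIT, frames=[4,3,2,1] (faults so far: 8)
  FIFO total faults: 8
--- LRU ---
  step 0: ref 3 -> FAULT, frames=[3,-,-,-] (faults so far: 1)
  step 1: ref 3 -> HIT, frames=[3,-,-,-] (faults so far: 1)
  step 2: ref 1 -> FAULT, frames=[3,1,-,-] (faults so far: 2)
  step 3: ref 3 -> HIT, frames=[3,1,-,-] (faults so far: 2)
  step 4: ref 5 -> FAULT, frames=[3,1,5,-] (faults so far: 3)
  step 5: ref 1 -> HIT, frames=[3,1,5,-] (faults so far: 3)
  step 6: ref 6 -> FAULT, frames=[3,1,5,6] (faults so far: 4)
  step 7: ref 4 -> FAULT, evict 3, frames=[4,1,5,6] (faults so far: 5)
  step 8: ref 1 -> HIT, frames=[4,1,5,6] (faults so far: 5)
  step 9: ref 4 -> HIT, frames=[4,1,5,6] (faults so far: 5)
  step 10: ref 3 -> FAULT, evict 5, frames=[4,1,3,6] (faults so far: 6)
  step 11: ref 3 -> HIT, frames=[4,1,3,6] (faults so far: 6)
  step 12: ref 2 -> FAULT, evict 6, frames=[4,1,3,2] (faults so far: 7)
  step 13: ref 1 -> HIT, frames=[4,1,3,2] (faults so far: 7)
  step 14: ref 2 -> HIT, frames=[4,1,3,2] (faults so far: 7)
  LRU total faults: 7
--- Optimal ---
  step 0: ref 3 -> FAULT, frames=[3,-,-,-] (faults so far: 1)
  step 1: ref 3 -> HIT, frames=[3,-,-,-] (faults so far: 1)
  step 2: ref 1 -> FAULT, frames=[3,1,-,-] (faults so far: 2)
  step 3: ref 3 -> HIT, frames=[3,1,-,-] (faults so far: 2)
  step 4: ref 5 -> FAULT, frames=[3,1,5,-] (faults so far: 3)
  step 5: ref 1 -> HIT, frames=[3,1,5,-] (faults so far: 3)
  step 6: ref 6 -> FAULT, frames=[3,1,5,6] (faults so far: 4)
  step 7: ref 4 -> FAULT, evict 5, frames=[3,1,4,6] (faults so far: 5)
  step 8: ref 1 -> HIT, frames=[3,1,4,6] (faults so far: 5)
  step 9: ref 4 -> HIT, frames=[3,1,4,6] (faults so far: 5)
  step 10: ref 3 -> HIT, frames=[3,1,4,6] (faults so far: 5)
  step 11: ref 3 -> HIT, frames=[3,1,4,6] (faults so far: 5)
  step 12: ref 2 -> FAULT, evict 3, frames=[2,1,4,6] (faults so far: 6)
  step 13: ref 1 -> HIT, frames=[2,1,4,6] (faults so far: 6)
  step 14: ref 2 -> HIT, frames=[2,1,4,6] (faults so far: 6)
  Optimal total faults: 6

Answer: 8 7 6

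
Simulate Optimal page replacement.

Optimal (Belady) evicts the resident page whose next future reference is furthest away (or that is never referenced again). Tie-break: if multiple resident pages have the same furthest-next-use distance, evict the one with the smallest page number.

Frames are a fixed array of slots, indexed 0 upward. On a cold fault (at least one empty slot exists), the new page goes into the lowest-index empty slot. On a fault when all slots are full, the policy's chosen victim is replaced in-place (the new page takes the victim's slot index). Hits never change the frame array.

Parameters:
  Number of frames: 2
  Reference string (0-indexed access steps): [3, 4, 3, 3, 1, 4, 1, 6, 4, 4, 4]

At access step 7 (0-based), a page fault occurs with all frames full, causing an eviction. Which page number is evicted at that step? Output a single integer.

Answer: 1

Derivation:
Step 0: ref 3 -> FAULT, frames=[3,-]
Step 1: ref 4 -> FAULT, frames=[3,4]
Step 2: ref 3 -> HIT, frames=[3,4]
Step 3: ref 3 -> HIT, frames=[3,4]
Step 4: ref 1 -> FAULT, evict 3, frames=[1,4]
Step 5: ref 4 -> HIT, frames=[1,4]
Step 6: ref 1 -> HIT, frames=[1,4]
Step 7: ref 6 -> FAULT, evict 1, frames=[6,4]
At step 7: evicted page 1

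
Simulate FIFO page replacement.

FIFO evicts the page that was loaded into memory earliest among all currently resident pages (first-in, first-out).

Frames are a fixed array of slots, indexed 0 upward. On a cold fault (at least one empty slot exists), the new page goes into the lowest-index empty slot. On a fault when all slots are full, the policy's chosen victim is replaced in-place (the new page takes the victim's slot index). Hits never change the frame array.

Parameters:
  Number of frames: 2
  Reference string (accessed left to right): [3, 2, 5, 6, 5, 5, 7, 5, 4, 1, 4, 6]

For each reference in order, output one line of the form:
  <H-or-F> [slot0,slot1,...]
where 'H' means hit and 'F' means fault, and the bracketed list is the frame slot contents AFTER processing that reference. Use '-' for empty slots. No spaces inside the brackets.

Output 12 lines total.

F [3,-]
F [3,2]
F [5,2]
F [5,6]
H [5,6]
H [5,6]
F [7,6]
F [7,5]
F [4,5]
F [4,1]
H [4,1]
F [6,1]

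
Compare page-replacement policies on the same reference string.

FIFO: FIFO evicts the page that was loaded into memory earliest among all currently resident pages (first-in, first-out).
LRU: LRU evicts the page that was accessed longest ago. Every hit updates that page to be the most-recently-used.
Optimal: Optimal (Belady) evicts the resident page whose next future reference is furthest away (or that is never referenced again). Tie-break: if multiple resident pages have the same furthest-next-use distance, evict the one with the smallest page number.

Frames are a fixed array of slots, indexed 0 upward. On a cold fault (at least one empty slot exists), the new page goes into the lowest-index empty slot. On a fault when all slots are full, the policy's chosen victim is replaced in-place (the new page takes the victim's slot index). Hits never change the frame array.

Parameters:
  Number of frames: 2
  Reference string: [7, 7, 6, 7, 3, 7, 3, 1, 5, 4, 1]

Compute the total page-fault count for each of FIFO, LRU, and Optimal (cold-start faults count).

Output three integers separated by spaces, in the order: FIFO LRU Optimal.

--- FIFO ---
  step 0: ref 7 -> FAULT, frames=[7,-] (faults so far: 1)
  step 1: ref 7 -> HIT, frames=[7,-] (faults so far: 1)
  step 2: ref 6 -> FAULT, frames=[7,6] (faults so far: 2)
  step 3: ref 7 -> HIT, frames=[7,6] (faults so far: 2)
  step 4: ref 3 -> FAULT, evict 7, frames=[3,6] (faults so far: 3)
  step 5: ref 7 -> FAULT, evict 6, frames=[3,7] (faults so far: 4)
  step 6: ref 3 -> HIT, frames=[3,7] (faults so far: 4)
  step 7: ref 1 -> FAULT, evict 3, frames=[1,7] (faults so far: 5)
  step 8: ref 5 -> FAULT, evict 7, frames=[1,5] (faults so far: 6)
  step 9: ref 4 -> FAULT, evict 1, frames=[4,5] (faults so far: 7)
  step 10: ref 1 -> FAULT, evict 5, frames=[4,1] (faults so far: 8)
  FIFO total faults: 8
--- LRU ---
  step 0: ref 7 -> FAULT, frames=[7,-] (faults so far: 1)
  step 1: ref 7 -> HIT, frames=[7,-] (faults so far: 1)
  step 2: ref 6 -> FAULT, frames=[7,6] (faults so far: 2)
  step 3: ref 7 -> HIT, frames=[7,6] (faults so far: 2)
  step 4: ref 3 -> FAULT, evict 6, frames=[7,3] (faults so far: 3)
  step 5: ref 7 -> HIT, frames=[7,3] (faults so far: 3)
  step 6: ref 3 -> HIT, frames=[7,3] (faults so far: 3)
  step 7: ref 1 -> FAULT, evict 7, frames=[1,3] (faults so far: 4)
  step 8: ref 5 -> FAULT, evict 3, frames=[1,5] (faults so far: 5)
  step 9: ref 4 -> FAULT, evict 1, frames=[4,5] (faults so far: 6)
  step 10: ref 1 -> FAULT, evict 5, frames=[4,1] (faults so far: 7)
  LRU total faults: 7
--- Optimal ---
  step 0: ref 7 -> FAULT, frames=[7,-] (faults so far: 1)
  step 1: ref 7 -> HIT, frames=[7,-] (faults so far: 1)
  step 2: ref 6 -> FAULT, frames=[7,6] (faults so far: 2)
  step 3: ref 7 -> HIT, frames=[7,6] (faults so far: 2)
  step 4: ref 3 -> FAULT, evict 6, frames=[7,3] (faults so far: 3)
  step 5: ref 7 -> HIT, frames=[7,3] (faults so far: 3)
  step 6: ref 3 -> HIT, frames=[7,3] (faults so far: 3)
  step 7: ref 1 -> FAULT, evict 3, frames=[7,1] (faults so far: 4)
  step 8: ref 5 -> FAULT, evict 7, frames=[5,1] (faults so far: 5)
  step 9: ref 4 -> FAULT, evict 5, frames=[4,1] (faults so far: 6)
  step 10: ref 1 -> HIT, frames=[4,1] (faults so far: 6)
  Optimal total faults: 6

Answer: 8 7 6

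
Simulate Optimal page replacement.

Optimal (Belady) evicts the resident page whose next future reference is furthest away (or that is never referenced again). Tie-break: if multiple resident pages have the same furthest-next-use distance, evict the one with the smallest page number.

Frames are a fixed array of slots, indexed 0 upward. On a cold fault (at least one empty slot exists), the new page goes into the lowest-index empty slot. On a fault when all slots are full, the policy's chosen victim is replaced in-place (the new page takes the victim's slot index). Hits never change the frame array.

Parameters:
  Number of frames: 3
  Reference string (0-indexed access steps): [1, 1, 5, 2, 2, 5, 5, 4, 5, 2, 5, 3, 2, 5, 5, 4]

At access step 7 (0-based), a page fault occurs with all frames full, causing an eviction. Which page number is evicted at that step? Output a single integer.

Step 0: ref 1 -> FAULT, frames=[1,-,-]
Step 1: ref 1 -> HIT, frames=[1,-,-]
Step 2: ref 5 -> FAULT, frames=[1,5,-]
Step 3: ref 2 -> FAULT, frames=[1,5,2]
Step 4: ref 2 -> HIT, frames=[1,5,2]
Step 5: ref 5 -> HIT, frames=[1,5,2]
Step 6: ref 5 -> HIT, frames=[1,5,2]
Step 7: ref 4 -> FAULT, evict 1, frames=[4,5,2]
At step 7: evicted page 1

Answer: 1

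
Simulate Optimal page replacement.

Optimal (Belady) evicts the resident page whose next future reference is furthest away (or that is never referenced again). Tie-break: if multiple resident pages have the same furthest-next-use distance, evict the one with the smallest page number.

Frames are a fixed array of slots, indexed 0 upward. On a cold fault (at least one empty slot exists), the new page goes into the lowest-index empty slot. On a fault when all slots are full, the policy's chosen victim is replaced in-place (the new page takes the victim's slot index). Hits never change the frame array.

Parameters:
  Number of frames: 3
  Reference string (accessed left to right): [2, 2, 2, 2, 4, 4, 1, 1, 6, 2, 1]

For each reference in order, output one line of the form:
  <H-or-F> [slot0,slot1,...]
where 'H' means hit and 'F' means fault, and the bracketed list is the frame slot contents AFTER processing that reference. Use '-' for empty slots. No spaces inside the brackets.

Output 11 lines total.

F [2,-,-]
H [2,-,-]
H [2,-,-]
H [2,-,-]
F [2,4,-]
H [2,4,-]
F [2,4,1]
H [2,4,1]
F [2,6,1]
H [2,6,1]
H [2,6,1]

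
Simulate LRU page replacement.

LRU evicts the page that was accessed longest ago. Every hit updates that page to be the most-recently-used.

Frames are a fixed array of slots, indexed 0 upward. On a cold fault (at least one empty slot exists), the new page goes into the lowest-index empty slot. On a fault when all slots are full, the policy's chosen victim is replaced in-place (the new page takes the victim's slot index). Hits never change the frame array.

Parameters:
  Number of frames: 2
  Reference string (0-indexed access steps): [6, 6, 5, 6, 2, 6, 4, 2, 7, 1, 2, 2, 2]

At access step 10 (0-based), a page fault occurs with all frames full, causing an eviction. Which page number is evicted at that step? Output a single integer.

Step 0: ref 6 -> FAULT, frames=[6,-]
Step 1: ref 6 -> HIT, frames=[6,-]
Step 2: ref 5 -> FAULT, frames=[6,5]
Step 3: ref 6 -> HIT, frames=[6,5]
Step 4: ref 2 -> FAULT, evict 5, frames=[6,2]
Step 5: ref 6 -> HIT, frames=[6,2]
Step 6: ref 4 -> FAULT, evict 2, frames=[6,4]
Step 7: ref 2 -> FAULT, evict 6, frames=[2,4]
Step 8: ref 7 -> FAULT, evict 4, frames=[2,7]
Step 9: ref 1 -> FAULT, evict 2, frames=[1,7]
Step 10: ref 2 -> FAULT, evict 7, frames=[1,2]
At step 10: evicted page 7

Answer: 7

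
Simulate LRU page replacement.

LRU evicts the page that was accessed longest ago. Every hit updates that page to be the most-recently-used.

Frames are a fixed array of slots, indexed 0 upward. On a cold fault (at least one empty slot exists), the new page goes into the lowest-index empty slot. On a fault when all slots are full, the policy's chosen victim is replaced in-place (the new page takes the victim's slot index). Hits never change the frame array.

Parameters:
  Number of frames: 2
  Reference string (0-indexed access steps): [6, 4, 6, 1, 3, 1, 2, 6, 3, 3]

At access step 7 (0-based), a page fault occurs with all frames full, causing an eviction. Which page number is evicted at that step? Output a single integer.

Answer: 1

Derivation:
Step 0: ref 6 -> FAULT, frames=[6,-]
Step 1: ref 4 -> FAULT, frames=[6,4]
Step 2: ref 6 -> HIT, frames=[6,4]
Step 3: ref 1 -> FAULT, evict 4, frames=[6,1]
Step 4: ref 3 -> FAULT, evict 6, frames=[3,1]
Step 5: ref 1 -> HIT, frames=[3,1]
Step 6: ref 2 -> FAULT, evict 3, frames=[2,1]
Step 7: ref 6 -> FAULT, evict 1, frames=[2,6]
At step 7: evicted page 1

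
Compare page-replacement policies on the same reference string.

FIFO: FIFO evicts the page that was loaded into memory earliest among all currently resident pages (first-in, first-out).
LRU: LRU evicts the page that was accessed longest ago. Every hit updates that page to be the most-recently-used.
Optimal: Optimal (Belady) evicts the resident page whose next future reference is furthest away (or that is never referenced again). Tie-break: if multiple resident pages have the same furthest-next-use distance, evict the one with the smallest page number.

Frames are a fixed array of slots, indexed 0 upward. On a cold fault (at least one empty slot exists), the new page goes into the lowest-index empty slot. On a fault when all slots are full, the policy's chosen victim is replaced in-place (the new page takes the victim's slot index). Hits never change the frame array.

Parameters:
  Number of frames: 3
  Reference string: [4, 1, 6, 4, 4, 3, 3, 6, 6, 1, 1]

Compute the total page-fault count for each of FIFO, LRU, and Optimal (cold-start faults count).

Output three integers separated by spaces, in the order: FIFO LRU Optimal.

Answer: 4 5 4

Derivation:
--- FIFO ---
  step 0: ref 4 -> FAULT, frames=[4,-,-] (faults so far: 1)
  step 1: ref 1 -> FAULT, frames=[4,1,-] (faults so far: 2)
  step 2: ref 6 -> FAULT, frames=[4,1,6] (faults so far: 3)
  step 3: ref 4 -> HIT, frames=[4,1,6] (faults so far: 3)
  step 4: ref 4 -> HIT, frames=[4,1,6] (faults so far: 3)
  step 5: ref 3 -> FAULT, evict 4, frames=[3,1,6] (faults so far: 4)
  step 6: ref 3 -> HIT, frames=[3,1,6] (faults so far: 4)
  step 7: ref 6 -> HIT, frames=[3,1,6] (faults so far: 4)
  step 8: ref 6 -> HIT, frames=[3,1,6] (faults so far: 4)
  step 9: ref 1 -> HIT, frames=[3,1,6] (faults so far: 4)
  step 10: ref 1 -> HIT, frames=[3,1,6] (faults so far: 4)
  FIFO total faults: 4
--- LRU ---
  step 0: ref 4 -> FAULT, frames=[4,-,-] (faults so far: 1)
  step 1: ref 1 -> FAULT, frames=[4,1,-] (faults so far: 2)
  step 2: ref 6 -> FAULT, frames=[4,1,6] (faults so far: 3)
  step 3: ref 4 -> HIT, frames=[4,1,6] (faults so far: 3)
  step 4: ref 4 -> HIT, frames=[4,1,6] (faults so far: 3)
  step 5: ref 3 -> FAULT, evict 1, frames=[4,3,6] (faults so far: 4)
  step 6: ref 3 -> HIT, frames=[4,3,6] (faults so far: 4)
  step 7: ref 6 -> HIT, frames=[4,3,6] (faults so far: 4)
  step 8: ref 6 -> HIT, frames=[4,3,6] (faults so far: 4)
  step 9: ref 1 -> FAULT, evict 4, frames=[1,3,6] (faults so far: 5)
  step 10: ref 1 -> HIT, frames=[1,3,6] (faults so far: 5)
  LRU total faults: 5
--- Optimal ---
  step 0: ref 4 -> FAULT, frames=[4,-,-] (faults so far: 1)
  step 1: ref 1 -> FAULT, frames=[4,1,-] (faults so far: 2)
  step 2: ref 6 -> FAULT, frames=[4,1,6] (faults so far: 3)
  step 3: ref 4 -> HIT, frames=[4,1,6] (faults so far: 3)
  step 4: ref 4 -> HIT, frames=[4,1,6] (faults so far: 3)
  step 5: ref 3 -> FAULT, evict 4, frames=[3,1,6] (faults so far: 4)
  step 6: ref 3 -> HIT, frames=[3,1,6] (faults so far: 4)
  step 7: ref 6 -> HIT, frames=[3,1,6] (faults so far: 4)
  step 8: ref 6 -> HIT, frames=[3,1,6] (faults so far: 4)
  step 9: ref 1 -> HIT, frames=[3,1,6] (faults so far: 4)
  step 10: ref 1 -> HIT, frames=[3,1,6] (faults so far: 4)
  Optimal total faults: 4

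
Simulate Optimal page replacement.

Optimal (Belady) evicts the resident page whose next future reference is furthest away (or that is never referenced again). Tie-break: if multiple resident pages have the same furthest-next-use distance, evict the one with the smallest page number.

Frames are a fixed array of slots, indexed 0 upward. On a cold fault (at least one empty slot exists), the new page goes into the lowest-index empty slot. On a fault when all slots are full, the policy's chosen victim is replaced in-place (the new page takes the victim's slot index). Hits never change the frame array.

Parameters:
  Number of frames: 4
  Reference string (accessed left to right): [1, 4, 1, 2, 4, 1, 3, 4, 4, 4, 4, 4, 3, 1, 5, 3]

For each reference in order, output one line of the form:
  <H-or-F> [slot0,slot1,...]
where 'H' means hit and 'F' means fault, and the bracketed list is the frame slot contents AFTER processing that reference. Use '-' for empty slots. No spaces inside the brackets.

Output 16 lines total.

F [1,-,-,-]
F [1,4,-,-]
H [1,4,-,-]
F [1,4,2,-]
H [1,4,2,-]
H [1,4,2,-]
F [1,4,2,3]
H [1,4,2,3]
H [1,4,2,3]
H [1,4,2,3]
H [1,4,2,3]
H [1,4,2,3]
H [1,4,2,3]
H [1,4,2,3]
F [5,4,2,3]
H [5,4,2,3]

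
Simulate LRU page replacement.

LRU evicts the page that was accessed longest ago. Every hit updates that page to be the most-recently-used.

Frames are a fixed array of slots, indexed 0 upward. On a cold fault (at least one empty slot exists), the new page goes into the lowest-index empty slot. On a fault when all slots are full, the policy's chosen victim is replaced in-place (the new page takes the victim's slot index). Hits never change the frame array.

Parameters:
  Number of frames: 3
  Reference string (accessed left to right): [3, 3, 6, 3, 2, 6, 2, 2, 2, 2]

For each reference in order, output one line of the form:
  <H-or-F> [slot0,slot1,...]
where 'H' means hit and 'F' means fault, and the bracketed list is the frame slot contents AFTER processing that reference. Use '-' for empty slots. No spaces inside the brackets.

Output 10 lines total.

F [3,-,-]
H [3,-,-]
F [3,6,-]
H [3,6,-]
F [3,6,2]
H [3,6,2]
H [3,6,2]
H [3,6,2]
H [3,6,2]
H [3,6,2]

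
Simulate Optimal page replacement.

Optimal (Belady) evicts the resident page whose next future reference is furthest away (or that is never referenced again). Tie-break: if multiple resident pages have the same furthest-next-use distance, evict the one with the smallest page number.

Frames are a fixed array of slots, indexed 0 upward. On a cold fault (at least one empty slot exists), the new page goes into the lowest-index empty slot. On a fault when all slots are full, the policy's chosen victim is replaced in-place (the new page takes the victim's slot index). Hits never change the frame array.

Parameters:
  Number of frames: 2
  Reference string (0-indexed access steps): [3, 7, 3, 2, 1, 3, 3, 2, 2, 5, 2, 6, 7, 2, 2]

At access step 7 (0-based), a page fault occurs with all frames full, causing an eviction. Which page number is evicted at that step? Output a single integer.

Step 0: ref 3 -> FAULT, frames=[3,-]
Step 1: ref 7 -> FAULT, frames=[3,7]
Step 2: ref 3 -> HIT, frames=[3,7]
Step 3: ref 2 -> FAULT, evict 7, frames=[3,2]
Step 4: ref 1 -> FAULT, evict 2, frames=[3,1]
Step 5: ref 3 -> HIT, frames=[3,1]
Step 6: ref 3 -> HIT, frames=[3,1]
Step 7: ref 2 -> FAULT, evict 1, frames=[3,2]
At step 7: evicted page 1

Answer: 1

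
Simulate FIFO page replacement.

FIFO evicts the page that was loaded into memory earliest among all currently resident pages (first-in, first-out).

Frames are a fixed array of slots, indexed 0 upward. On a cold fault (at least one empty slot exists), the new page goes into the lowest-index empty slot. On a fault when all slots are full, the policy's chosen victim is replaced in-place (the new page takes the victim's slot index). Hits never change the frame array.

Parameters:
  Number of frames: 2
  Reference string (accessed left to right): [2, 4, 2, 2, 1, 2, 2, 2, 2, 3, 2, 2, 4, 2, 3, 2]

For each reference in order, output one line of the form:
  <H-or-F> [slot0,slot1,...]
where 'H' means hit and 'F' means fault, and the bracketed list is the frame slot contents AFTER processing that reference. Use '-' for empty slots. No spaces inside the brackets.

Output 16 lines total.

F [2,-]
F [2,4]
H [2,4]
H [2,4]
F [1,4]
F [1,2]
H [1,2]
H [1,2]
H [1,2]
F [3,2]
H [3,2]
H [3,2]
F [3,4]
F [2,4]
F [2,3]
H [2,3]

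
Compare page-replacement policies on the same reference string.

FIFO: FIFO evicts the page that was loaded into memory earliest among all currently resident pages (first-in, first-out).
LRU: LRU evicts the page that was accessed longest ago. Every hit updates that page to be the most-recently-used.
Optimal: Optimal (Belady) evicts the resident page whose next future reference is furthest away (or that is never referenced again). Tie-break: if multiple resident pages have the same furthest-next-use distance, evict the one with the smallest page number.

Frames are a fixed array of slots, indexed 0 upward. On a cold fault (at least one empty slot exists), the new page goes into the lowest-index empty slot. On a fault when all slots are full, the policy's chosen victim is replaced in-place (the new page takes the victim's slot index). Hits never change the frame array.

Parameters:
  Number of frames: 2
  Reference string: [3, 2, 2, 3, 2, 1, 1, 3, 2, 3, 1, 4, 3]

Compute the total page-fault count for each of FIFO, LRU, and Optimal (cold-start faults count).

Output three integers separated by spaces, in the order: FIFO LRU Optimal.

Answer: 8 8 6

Derivation:
--- FIFO ---
  step 0: ref 3 -> FAULT, frames=[3,-] (faults so far: 1)
  step 1: ref 2 -> FAULT, frames=[3,2] (faults so far: 2)
  step 2: ref 2 -> HIT, frames=[3,2] (faults so far: 2)
  step 3: ref 3 -> HIT, frames=[3,2] (faults so far: 2)
  step 4: ref 2 -> HIT, frames=[3,2] (faults so far: 2)
  step 5: ref 1 -> FAULT, evict 3, frames=[1,2] (faults so far: 3)
  step 6: ref 1 -> HIT, frames=[1,2] (faults so far: 3)
  step 7: ref 3 -> FAULT, evict 2, frames=[1,3] (faults so far: 4)
  step 8: ref 2 -> FAULT, evict 1, frames=[2,3] (faults so far: 5)
  step 9: ref 3 -> HIT, frames=[2,3] (faults so far: 5)
  step 10: ref 1 -> FAULT, evict 3, frames=[2,1] (faults so far: 6)
  step 11: ref 4 -> FAULT, evict 2, frames=[4,1] (faults so far: 7)
  step 12: ref 3 -> FAULT, evict 1, frames=[4,3] (faults so far: 8)
  FIFO total faults: 8
--- LRU ---
  step 0: ref 3 -> FAULT, frames=[3,-] (faults so far: 1)
  step 1: ref 2 -> FAULT, frames=[3,2] (faults so far: 2)
  step 2: ref 2 -> HIT, frames=[3,2] (faults so far: 2)
  step 3: ref 3 -> HIT, frames=[3,2] (faults so far: 2)
  step 4: ref 2 -> HIT, frames=[3,2] (faults so far: 2)
  step 5: ref 1 -> FAULT, evict 3, frames=[1,2] (faults so far: 3)
  step 6: ref 1 -> HIT, frames=[1,2] (faults so far: 3)
  step 7: ref 3 -> FAULT, evict 2, frames=[1,3] (faults so far: 4)
  step 8: ref 2 -> FAULT, evict 1, frames=[2,3] (faults so far: 5)
  step 9: ref 3 -> HIT, frames=[2,3] (faults so far: 5)
  step 10: ref 1 -> FAULT, evict 2, frames=[1,3] (faults so far: 6)
  step 11: ref 4 -> FAULT, evict 3, frames=[1,4] (faults so far: 7)
  step 12: ref 3 -> FAULT, evict 1, frames=[3,4] (faults so far: 8)
  LRU total faults: 8
--- Optimal ---
  step 0: ref 3 -> FAULT, frames=[3,-] (faults so far: 1)
  step 1: ref 2 -> FAULT, frames=[3,2] (faults so far: 2)
  step 2: ref 2 -> HIT, frames=[3,2] (faults so far: 2)
  step 3: ref 3 -> HIT, frames=[3,2] (faults so far: 2)
  step 4: ref 2 -> HIT, frames=[3,2] (faults so far: 2)
  step 5: ref 1 -> FAULT, evict 2, frames=[3,1] (faults so far: 3)
  step 6: ref 1 -> HIT, frames=[3,1] (faults so far: 3)
  step 7: ref 3 -> HIT, frames=[3,1] (faults so far: 3)
  step 8: ref 2 -> FAULT, evict 1, frames=[3,2] (faults so far: 4)
  step 9: ref 3 -> HIT, frames=[3,2] (faults so far: 4)
  step 10: ref 1 -> FAULT, evict 2, frames=[3,1] (faults so far: 5)
  step 11: ref 4 -> FAULT, evict 1, frames=[3,4] (faults so far: 6)
  step 12: ref 3 -> HIT, frames=[3,4] (faults so far: 6)
  Optimal total faults: 6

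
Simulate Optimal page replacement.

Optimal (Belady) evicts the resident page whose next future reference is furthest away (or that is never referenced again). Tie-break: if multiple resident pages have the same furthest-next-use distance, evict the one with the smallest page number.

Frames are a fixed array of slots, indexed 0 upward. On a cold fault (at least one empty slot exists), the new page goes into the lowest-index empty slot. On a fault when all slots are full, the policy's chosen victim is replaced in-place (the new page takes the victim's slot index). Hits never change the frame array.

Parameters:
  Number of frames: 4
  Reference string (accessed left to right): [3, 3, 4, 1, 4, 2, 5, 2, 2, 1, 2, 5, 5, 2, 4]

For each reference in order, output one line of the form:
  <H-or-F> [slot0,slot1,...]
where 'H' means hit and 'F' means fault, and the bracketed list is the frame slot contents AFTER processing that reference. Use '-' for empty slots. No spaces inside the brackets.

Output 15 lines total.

F [3,-,-,-]
H [3,-,-,-]
F [3,4,-,-]
F [3,4,1,-]
H [3,4,1,-]
F [3,4,1,2]
F [5,4,1,2]
H [5,4,1,2]
H [5,4,1,2]
H [5,4,1,2]
H [5,4,1,2]
H [5,4,1,2]
H [5,4,1,2]
H [5,4,1,2]
H [5,4,1,2]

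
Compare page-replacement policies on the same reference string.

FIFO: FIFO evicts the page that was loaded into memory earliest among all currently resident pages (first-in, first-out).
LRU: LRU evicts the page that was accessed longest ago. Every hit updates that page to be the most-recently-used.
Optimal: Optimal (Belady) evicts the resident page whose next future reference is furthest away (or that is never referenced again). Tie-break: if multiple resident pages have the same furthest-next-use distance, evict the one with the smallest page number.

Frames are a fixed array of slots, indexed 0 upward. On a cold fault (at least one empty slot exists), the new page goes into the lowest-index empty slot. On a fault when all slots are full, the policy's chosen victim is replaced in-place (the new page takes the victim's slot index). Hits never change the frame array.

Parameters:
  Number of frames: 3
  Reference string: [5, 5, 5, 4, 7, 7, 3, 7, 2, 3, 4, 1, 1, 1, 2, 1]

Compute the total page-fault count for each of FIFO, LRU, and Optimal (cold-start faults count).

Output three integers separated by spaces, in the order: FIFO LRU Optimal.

--- FIFO ---
  step 0: ref 5 -> FAULT, frames=[5,-,-] (faults so far: 1)
  step 1: ref 5 -> HIT, frames=[5,-,-] (faults so far: 1)
  step 2: ref 5 -> HIT, frames=[5,-,-] (faults so far: 1)
  step 3: ref 4 -> FAULT, frames=[5,4,-] (faults so far: 2)
  step 4: ref 7 -> FAULT, frames=[5,4,7] (faults so far: 3)
  step 5: ref 7 -> HIT, frames=[5,4,7] (faults so far: 3)
  step 6: ref 3 -> FAULT, evict 5, frames=[3,4,7] (faults so far: 4)
  step 7: ref 7 -> HIT, frames=[3,4,7] (faults so far: 4)
  step 8: ref 2 -> FAULT, evict 4, frames=[3,2,7] (faults so far: 5)
  step 9: ref 3 -> HIT, frames=[3,2,7] (faults so far: 5)
  step 10: ref 4 -> FAULT, evict 7, frames=[3,2,4] (faults so far: 6)
  step 11: ref 1 -> FAULT, evict 3, frames=[1,2,4] (faults so far: 7)
  step 12: ref 1 -> HIT, frames=[1,2,4] (faults so far: 7)
  step 13: ref 1 -> HIT, frames=[1,2,4] (faults so far: 7)
  step 14: ref 2 -> HIT, frames=[1,2,4] (faults so far: 7)
  step 15: ref 1 -> HIT, frames=[1,2,4] (faults so far: 7)
  FIFO total faults: 7
--- LRU ---
  step 0: ref 5 -> FAULT, frames=[5,-,-] (faults so far: 1)
  step 1: ref 5 -> HIT, frames=[5,-,-] (faults so far: 1)
  step 2: ref 5 -> HIT, frames=[5,-,-] (faults so far: 1)
  step 3: ref 4 -> FAULT, frames=[5,4,-] (faults so far: 2)
  step 4: ref 7 -> FAULT, frames=[5,4,7] (faults so far: 3)
  step 5: ref 7 -> HIT, frames=[5,4,7] (faults so far: 3)
  step 6: ref 3 -> FAULT, evict 5, frames=[3,4,7] (faults so far: 4)
  step 7: ref 7 -> HIT, frames=[3,4,7] (faults so far: 4)
  step 8: ref 2 -> FAULT, evict 4, frames=[3,2,7] (faults so far: 5)
  step 9: ref 3 -> HIT, frames=[3,2,7] (faults so far: 5)
  step 10: ref 4 -> FAULT, evict 7, frames=[3,2,4] (faults so far: 6)
  step 11: ref 1 -> FAULT, evict 2, frames=[3,1,4] (faults so far: 7)
  step 12: ref 1 -> HIT, frames=[3,1,4] (faults so far: 7)
  step 13: ref 1 -> HIT, frames=[3,1,4] (faults so far: 7)
  step 14: ref 2 -> FAULT, evict 3, frames=[2,1,4] (faults so far: 8)
  step 15: ref 1 -> HIT, frames=[2,1,4] (faults so far: 8)
  LRU total faults: 8
--- Optimal ---
  step 0: ref 5 -> FAULT, frames=[5,-,-] (faults so far: 1)
  step 1: ref 5 -> HIT, frames=[5,-,-] (faults so far: 1)
  step 2: ref 5 -> HIT, frames=[5,-,-] (faults so far: 1)
  step 3: ref 4 -> FAULT, frames=[5,4,-] (faults so far: 2)
  step 4: ref 7 -> FAULT, frames=[5,4,7] (faults so far: 3)
  step 5: ref 7 -> HIT, frames=[5,4,7] (faults so far: 3)
  step 6: ref 3 -> FAULT, evict 5, frames=[3,4,7] (faults so far: 4)
  step 7: ref 7 -> HIT, frames=[3,4,7] (faults so far: 4)
  step 8: ref 2 -> FAULT, evict 7, frames=[3,4,2] (faults so far: 5)
  step 9: ref 3 -> HIT, frames=[3,4,2] (faults so far: 5)
  step 10: ref 4 -> HIT, frames=[3,4,2] (faults so far: 5)
  step 11: ref 1 -> FAULT, evict 3, frames=[1,4,2] (faults so far: 6)
  step 12: ref 1 -> HIT, frames=[1,4,2] (faults so far: 6)
  step 13: ref 1 -> HIT, frames=[1,4,2] (faults so far: 6)
  step 14: ref 2 -> HIT, frames=[1,4,2] (faults so far: 6)
  step 15: ref 1 -> HIT, frames=[1,4,2] (faults so far: 6)
  Optimal total faults: 6

Answer: 7 8 6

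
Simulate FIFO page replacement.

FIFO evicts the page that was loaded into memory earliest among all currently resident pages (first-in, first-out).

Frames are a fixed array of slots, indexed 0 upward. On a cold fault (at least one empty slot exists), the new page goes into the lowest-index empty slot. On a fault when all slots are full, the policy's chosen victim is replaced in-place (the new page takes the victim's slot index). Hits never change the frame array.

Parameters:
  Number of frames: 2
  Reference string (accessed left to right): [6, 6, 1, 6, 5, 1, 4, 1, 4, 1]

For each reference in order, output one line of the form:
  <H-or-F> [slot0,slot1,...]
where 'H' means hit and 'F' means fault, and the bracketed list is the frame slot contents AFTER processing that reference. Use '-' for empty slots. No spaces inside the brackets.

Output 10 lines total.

F [6,-]
H [6,-]
F [6,1]
H [6,1]
F [5,1]
H [5,1]
F [5,4]
F [1,4]
H [1,4]
H [1,4]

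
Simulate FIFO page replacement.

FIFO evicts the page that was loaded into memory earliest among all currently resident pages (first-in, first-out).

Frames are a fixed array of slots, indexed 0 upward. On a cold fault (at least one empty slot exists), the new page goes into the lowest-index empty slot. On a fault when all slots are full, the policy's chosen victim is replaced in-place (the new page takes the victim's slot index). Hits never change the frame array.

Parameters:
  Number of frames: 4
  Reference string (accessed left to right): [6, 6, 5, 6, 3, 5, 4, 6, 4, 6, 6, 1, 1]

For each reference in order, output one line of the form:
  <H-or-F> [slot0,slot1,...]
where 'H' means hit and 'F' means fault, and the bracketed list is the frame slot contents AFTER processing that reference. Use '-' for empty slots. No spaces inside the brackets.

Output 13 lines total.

F [6,-,-,-]
H [6,-,-,-]
F [6,5,-,-]
H [6,5,-,-]
F [6,5,3,-]
H [6,5,3,-]
F [6,5,3,4]
H [6,5,3,4]
H [6,5,3,4]
H [6,5,3,4]
H [6,5,3,4]
F [1,5,3,4]
H [1,5,3,4]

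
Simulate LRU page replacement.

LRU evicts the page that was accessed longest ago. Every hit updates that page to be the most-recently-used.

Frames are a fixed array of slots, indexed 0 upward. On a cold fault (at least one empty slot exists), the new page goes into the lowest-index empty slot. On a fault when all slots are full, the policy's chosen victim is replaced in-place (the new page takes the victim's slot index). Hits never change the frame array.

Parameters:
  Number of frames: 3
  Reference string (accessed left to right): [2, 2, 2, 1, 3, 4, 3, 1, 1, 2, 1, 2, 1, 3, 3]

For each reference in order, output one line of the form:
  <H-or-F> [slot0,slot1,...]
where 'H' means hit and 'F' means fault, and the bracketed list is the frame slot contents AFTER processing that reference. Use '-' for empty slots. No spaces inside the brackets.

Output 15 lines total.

F [2,-,-]
H [2,-,-]
H [2,-,-]
F [2,1,-]
F [2,1,3]
F [4,1,3]
H [4,1,3]
H [4,1,3]
H [4,1,3]
F [2,1,3]
H [2,1,3]
H [2,1,3]
H [2,1,3]
H [2,1,3]
H [2,1,3]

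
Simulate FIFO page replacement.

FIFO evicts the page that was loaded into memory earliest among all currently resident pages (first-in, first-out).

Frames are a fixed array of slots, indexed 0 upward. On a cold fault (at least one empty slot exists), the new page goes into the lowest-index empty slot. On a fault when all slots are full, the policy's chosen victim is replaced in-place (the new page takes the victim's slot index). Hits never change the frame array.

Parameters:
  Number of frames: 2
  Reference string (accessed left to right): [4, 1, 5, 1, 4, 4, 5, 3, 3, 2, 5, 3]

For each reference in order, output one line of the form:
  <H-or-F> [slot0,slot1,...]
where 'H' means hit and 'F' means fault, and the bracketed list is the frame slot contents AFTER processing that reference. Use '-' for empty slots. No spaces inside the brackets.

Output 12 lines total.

F [4,-]
F [4,1]
F [5,1]
H [5,1]
F [5,4]
H [5,4]
H [5,4]
F [3,4]
H [3,4]
F [3,2]
F [5,2]
F [5,3]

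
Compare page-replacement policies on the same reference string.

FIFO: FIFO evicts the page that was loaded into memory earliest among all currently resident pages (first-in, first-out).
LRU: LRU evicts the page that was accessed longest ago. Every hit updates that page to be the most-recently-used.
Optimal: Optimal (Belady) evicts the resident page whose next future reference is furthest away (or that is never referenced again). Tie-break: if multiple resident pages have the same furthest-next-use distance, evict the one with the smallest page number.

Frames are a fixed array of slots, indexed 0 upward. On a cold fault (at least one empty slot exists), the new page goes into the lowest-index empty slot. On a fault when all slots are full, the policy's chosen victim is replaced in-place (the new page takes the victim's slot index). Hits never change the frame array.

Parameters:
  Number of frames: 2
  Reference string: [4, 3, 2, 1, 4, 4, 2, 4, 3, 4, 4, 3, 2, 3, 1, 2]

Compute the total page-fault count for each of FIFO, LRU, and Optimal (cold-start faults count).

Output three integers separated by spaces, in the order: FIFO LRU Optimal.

--- FIFO ---
  step 0: ref 4 -> FAULT, frames=[4,-] (faults so far: 1)
  step 1: ref 3 -> FAULT, frames=[4,3] (faults so far: 2)
  step 2: ref 2 -> FAULT, evict 4, frames=[2,3] (faults so far: 3)
  step 3: ref 1 -> FAULT, evict 3, frames=[2,1] (faults so far: 4)
  step 4: ref 4 -> FAULT, evict 2, frames=[4,1] (faults so far: 5)
  step 5: ref 4 -> HIT, frames=[4,1] (faults so far: 5)
  step 6: ref 2 -> FAULT, evict 1, frames=[4,2] (faults so far: 6)
  step 7: ref 4 -> HIT, frames=[4,2] (faults so far: 6)
  step 8: ref 3 -> FAULT, evict 4, frames=[3,2] (faults so far: 7)
  step 9: ref 4 -> FAULT, evict 2, frames=[3,4] (faults so far: 8)
  step 10: ref 4 -> HIT, frames=[3,4] (faults so far: 8)
  step 11: ref 3 -> HIT, frames=[3,4] (faults so far: 8)
  step 12: ref 2 -> FAULT, evict 3, frames=[2,4] (faults so far: 9)
  step 13: ref 3 -> FAULT, evict 4, frames=[2,3] (faults so far: 10)
  step 14: ref 1 -> FAULT, evict 2, frames=[1,3] (faults so far: 11)
  step 15: ref 2 -> FAULT, evict 3, frames=[1,2] (faults so far: 12)
  FIFO total faults: 12
--- LRU ---
  step 0: ref 4 -> FAULT, frames=[4,-] (faults so far: 1)
  step 1: ref 3 -> FAULT, frames=[4,3] (faults so far: 2)
  step 2: ref 2 -> FAULT, evict 4, frames=[2,3] (faults so far: 3)
  step 3: ref 1 -> FAULT, evict 3, frames=[2,1] (faults so far: 4)
  step 4: ref 4 -> FAULT, evict 2, frames=[4,1] (faults so far: 5)
  step 5: ref 4 -> HIT, frames=[4,1] (faults so far: 5)
  step 6: ref 2 -> FAULT, evict 1, frames=[4,2] (faults so far: 6)
  step 7: ref 4 -> HIT, frames=[4,2] (faults so far: 6)
  step 8: ref 3 -> FAULT, evict 2, frames=[4,3] (faults so far: 7)
  step 9: ref 4 -> HIT, frames=[4,3] (faults so far: 7)
  step 10: ref 4 -> HIT, frames=[4,3] (faults so far: 7)
  step 11: ref 3 -> HIT, frames=[4,3] (faults so far: 7)
  step 12: ref 2 -> FAULT, evict 4, frames=[2,3] (faults so far: 8)
  step 13: ref 3 -> HIT, frames=[2,3] (faults so far: 8)
  step 14: ref 1 -> FAULT, evict 2, frames=[1,3] (faults so far: 9)
  step 15: ref 2 -> FAULT, evict 3, frames=[1,2] (faults so far: 10)
  LRU total faults: 10
--- Optimal ---
  step 0: ref 4 -> FAULT, frames=[4,-] (faults so far: 1)
  step 1: ref 3 -> FAULT, frames=[4,3] (faults so far: 2)
  step 2: ref 2 -> FAULT, evict 3, frames=[4,2] (faults so far: 3)
  step 3: ref 1 -> FAULT, evict 2, frames=[4,1] (faults so far: 4)
  step 4: ref 4 -> HIT, frames=[4,1] (faults so far: 4)
  step 5: ref 4 -> HIT, frames=[4,1] (faults so far: 4)
  step 6: ref 2 -> FAULT, evict 1, frames=[4,2] (faults so far: 5)
  step 7: ref 4 -> HIT, frames=[4,2] (faults so far: 5)
  step 8: ref 3 -> FAULT, evict 2, frames=[4,3] (faults so far: 6)
  step 9: ref 4 -> HIT, frames=[4,3] (faults so far: 6)
  step 10: ref 4 -> HIT, frames=[4,3] (faults so far: 6)
  step 11: ref 3 -> HIT, frames=[4,3] (faults so far: 6)
  step 12: ref 2 -> FAULT, evict 4, frames=[2,3] (faults so far: 7)
  step 13: ref 3 -> HIT, frames=[2,3] (faults so far: 7)
  step 14: ref 1 -> FAULT, evict 3, frames=[2,1] (faults so far: 8)
  step 15: ref 2 -> HIT, frames=[2,1] (faults so far: 8)
  Optimal total faults: 8

Answer: 12 10 8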